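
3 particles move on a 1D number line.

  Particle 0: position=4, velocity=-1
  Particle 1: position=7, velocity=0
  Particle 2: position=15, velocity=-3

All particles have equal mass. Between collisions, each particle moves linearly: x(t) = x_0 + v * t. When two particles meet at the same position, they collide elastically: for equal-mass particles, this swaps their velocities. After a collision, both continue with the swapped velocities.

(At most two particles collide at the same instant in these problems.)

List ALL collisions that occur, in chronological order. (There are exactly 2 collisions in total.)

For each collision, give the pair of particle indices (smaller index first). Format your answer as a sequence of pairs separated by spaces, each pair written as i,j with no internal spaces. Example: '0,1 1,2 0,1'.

Collision at t=8/3: particles 1 and 2 swap velocities; positions: p0=4/3 p1=7 p2=7; velocities now: v0=-1 v1=-3 v2=0
Collision at t=11/2: particles 0 and 1 swap velocities; positions: p0=-3/2 p1=-3/2 p2=7; velocities now: v0=-3 v1=-1 v2=0

Answer: 1,2 0,1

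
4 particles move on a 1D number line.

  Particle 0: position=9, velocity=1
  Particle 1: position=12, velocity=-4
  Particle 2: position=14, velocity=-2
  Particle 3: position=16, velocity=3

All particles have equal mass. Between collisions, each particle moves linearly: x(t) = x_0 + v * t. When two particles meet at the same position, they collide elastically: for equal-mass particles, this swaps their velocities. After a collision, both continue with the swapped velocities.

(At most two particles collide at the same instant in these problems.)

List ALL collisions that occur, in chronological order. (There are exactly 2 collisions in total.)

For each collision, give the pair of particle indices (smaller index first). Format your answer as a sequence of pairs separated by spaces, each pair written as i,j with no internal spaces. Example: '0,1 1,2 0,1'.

Answer: 0,1 1,2

Derivation:
Collision at t=3/5: particles 0 and 1 swap velocities; positions: p0=48/5 p1=48/5 p2=64/5 p3=89/5; velocities now: v0=-4 v1=1 v2=-2 v3=3
Collision at t=5/3: particles 1 and 2 swap velocities; positions: p0=16/3 p1=32/3 p2=32/3 p3=21; velocities now: v0=-4 v1=-2 v2=1 v3=3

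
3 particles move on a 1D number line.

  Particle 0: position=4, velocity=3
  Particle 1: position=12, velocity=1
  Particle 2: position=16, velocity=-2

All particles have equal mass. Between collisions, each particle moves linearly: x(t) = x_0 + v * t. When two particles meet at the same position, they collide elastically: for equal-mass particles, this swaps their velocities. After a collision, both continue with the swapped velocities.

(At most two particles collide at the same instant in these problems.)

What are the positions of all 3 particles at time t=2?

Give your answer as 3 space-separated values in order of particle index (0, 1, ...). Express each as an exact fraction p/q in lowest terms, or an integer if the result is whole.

Answer: 10 12 14

Derivation:
Collision at t=4/3: particles 1 and 2 swap velocities; positions: p0=8 p1=40/3 p2=40/3; velocities now: v0=3 v1=-2 v2=1
Advance to t=2 (no further collisions before then); velocities: v0=3 v1=-2 v2=1; positions = 10 12 14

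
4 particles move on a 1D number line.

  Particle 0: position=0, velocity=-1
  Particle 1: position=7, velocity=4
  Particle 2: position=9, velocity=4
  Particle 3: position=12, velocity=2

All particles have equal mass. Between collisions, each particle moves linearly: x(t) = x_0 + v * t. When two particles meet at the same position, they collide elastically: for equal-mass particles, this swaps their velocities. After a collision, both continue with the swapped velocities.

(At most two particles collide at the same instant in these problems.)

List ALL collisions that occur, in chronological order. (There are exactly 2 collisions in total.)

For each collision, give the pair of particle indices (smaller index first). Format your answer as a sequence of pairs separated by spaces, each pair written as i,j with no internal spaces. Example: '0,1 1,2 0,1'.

Collision at t=3/2: particles 2 and 3 swap velocities; positions: p0=-3/2 p1=13 p2=15 p3=15; velocities now: v0=-1 v1=4 v2=2 v3=4
Collision at t=5/2: particles 1 and 2 swap velocities; positions: p0=-5/2 p1=17 p2=17 p3=19; velocities now: v0=-1 v1=2 v2=4 v3=4

Answer: 2,3 1,2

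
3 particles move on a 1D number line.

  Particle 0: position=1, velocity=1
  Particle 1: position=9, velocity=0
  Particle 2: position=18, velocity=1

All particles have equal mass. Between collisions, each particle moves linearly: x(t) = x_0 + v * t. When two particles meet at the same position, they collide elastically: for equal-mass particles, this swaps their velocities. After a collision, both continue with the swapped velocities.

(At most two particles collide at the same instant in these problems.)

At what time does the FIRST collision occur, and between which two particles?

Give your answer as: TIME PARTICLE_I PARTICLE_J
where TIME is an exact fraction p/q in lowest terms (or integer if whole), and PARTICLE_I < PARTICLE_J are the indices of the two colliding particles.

Answer: 8 0 1

Derivation:
Pair (0,1): pos 1,9 vel 1,0 -> gap=8, closing at 1/unit, collide at t=8
Pair (1,2): pos 9,18 vel 0,1 -> not approaching (rel speed -1 <= 0)
Earliest collision: t=8 between 0 and 1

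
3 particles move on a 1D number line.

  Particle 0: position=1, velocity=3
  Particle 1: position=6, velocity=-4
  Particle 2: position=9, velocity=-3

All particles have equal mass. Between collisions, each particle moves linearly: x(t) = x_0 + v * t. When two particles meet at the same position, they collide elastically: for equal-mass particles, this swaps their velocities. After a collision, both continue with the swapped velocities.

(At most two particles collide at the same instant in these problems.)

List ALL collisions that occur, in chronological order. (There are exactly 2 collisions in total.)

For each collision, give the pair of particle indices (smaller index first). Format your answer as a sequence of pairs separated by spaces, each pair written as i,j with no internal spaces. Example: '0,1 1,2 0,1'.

Collision at t=5/7: particles 0 and 1 swap velocities; positions: p0=22/7 p1=22/7 p2=48/7; velocities now: v0=-4 v1=3 v2=-3
Collision at t=4/3: particles 1 and 2 swap velocities; positions: p0=2/3 p1=5 p2=5; velocities now: v0=-4 v1=-3 v2=3

Answer: 0,1 1,2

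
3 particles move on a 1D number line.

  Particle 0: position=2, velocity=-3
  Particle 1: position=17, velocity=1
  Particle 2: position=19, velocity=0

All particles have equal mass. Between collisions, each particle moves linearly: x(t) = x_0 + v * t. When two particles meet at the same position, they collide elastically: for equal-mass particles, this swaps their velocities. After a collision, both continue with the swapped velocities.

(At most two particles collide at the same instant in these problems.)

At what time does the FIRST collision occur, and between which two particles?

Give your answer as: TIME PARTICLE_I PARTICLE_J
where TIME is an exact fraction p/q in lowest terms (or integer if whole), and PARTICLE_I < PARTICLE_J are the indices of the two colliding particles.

Pair (0,1): pos 2,17 vel -3,1 -> not approaching (rel speed -4 <= 0)
Pair (1,2): pos 17,19 vel 1,0 -> gap=2, closing at 1/unit, collide at t=2
Earliest collision: t=2 between 1 and 2

Answer: 2 1 2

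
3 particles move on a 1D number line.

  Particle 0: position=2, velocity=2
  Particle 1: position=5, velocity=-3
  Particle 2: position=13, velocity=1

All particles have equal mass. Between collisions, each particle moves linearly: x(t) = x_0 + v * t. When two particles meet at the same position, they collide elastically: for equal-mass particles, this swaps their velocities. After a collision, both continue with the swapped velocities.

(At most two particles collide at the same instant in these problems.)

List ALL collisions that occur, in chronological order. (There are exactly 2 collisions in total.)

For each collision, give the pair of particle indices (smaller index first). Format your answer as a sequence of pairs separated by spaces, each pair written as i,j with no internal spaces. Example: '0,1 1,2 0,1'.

Collision at t=3/5: particles 0 and 1 swap velocities; positions: p0=16/5 p1=16/5 p2=68/5; velocities now: v0=-3 v1=2 v2=1
Collision at t=11: particles 1 and 2 swap velocities; positions: p0=-28 p1=24 p2=24; velocities now: v0=-3 v1=1 v2=2

Answer: 0,1 1,2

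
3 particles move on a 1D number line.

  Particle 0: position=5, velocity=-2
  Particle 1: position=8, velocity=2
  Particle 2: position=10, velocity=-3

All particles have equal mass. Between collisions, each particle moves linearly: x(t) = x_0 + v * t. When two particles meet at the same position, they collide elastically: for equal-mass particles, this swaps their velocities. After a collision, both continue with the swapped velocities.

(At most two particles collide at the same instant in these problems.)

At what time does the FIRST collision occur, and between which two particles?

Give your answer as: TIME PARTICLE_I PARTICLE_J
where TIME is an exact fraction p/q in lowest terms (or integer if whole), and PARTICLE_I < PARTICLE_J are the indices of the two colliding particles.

Answer: 2/5 1 2

Derivation:
Pair (0,1): pos 5,8 vel -2,2 -> not approaching (rel speed -4 <= 0)
Pair (1,2): pos 8,10 vel 2,-3 -> gap=2, closing at 5/unit, collide at t=2/5
Earliest collision: t=2/5 between 1 and 2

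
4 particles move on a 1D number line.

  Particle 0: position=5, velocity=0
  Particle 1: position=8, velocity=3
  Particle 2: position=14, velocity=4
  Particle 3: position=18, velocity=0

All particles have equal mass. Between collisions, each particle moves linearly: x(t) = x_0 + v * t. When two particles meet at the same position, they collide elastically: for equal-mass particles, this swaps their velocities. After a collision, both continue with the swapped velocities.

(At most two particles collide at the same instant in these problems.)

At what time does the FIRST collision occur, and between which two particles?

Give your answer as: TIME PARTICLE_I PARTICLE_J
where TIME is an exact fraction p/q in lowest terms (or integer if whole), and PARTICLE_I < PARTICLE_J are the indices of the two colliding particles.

Pair (0,1): pos 5,8 vel 0,3 -> not approaching (rel speed -3 <= 0)
Pair (1,2): pos 8,14 vel 3,4 -> not approaching (rel speed -1 <= 0)
Pair (2,3): pos 14,18 vel 4,0 -> gap=4, closing at 4/unit, collide at t=1
Earliest collision: t=1 between 2 and 3

Answer: 1 2 3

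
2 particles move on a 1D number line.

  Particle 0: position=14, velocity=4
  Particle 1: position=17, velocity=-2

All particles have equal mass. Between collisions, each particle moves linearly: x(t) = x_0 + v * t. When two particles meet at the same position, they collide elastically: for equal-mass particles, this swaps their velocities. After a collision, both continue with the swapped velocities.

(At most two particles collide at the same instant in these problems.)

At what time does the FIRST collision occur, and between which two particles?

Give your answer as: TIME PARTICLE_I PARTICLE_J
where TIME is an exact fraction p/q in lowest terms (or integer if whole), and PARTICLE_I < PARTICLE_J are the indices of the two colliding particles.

Answer: 1/2 0 1

Derivation:
Pair (0,1): pos 14,17 vel 4,-2 -> gap=3, closing at 6/unit, collide at t=1/2
Earliest collision: t=1/2 between 0 and 1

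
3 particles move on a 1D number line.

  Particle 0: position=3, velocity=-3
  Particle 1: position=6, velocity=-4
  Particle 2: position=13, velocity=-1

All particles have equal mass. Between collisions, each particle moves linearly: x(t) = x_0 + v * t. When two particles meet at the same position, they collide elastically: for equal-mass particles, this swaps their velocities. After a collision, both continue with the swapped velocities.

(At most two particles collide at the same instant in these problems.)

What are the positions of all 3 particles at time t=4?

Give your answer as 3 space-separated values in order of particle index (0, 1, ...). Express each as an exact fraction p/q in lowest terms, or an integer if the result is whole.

Collision at t=3: particles 0 and 1 swap velocities; positions: p0=-6 p1=-6 p2=10; velocities now: v0=-4 v1=-3 v2=-1
Advance to t=4 (no further collisions before then); velocities: v0=-4 v1=-3 v2=-1; positions = -10 -9 9

Answer: -10 -9 9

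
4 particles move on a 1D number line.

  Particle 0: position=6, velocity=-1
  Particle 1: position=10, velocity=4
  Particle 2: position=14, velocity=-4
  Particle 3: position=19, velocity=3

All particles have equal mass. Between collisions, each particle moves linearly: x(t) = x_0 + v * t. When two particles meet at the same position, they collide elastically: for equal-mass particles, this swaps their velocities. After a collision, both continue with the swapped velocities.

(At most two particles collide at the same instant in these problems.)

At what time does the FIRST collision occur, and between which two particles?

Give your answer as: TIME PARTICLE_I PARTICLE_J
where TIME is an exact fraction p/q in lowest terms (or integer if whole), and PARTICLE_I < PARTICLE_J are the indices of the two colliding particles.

Answer: 1/2 1 2

Derivation:
Pair (0,1): pos 6,10 vel -1,4 -> not approaching (rel speed -5 <= 0)
Pair (1,2): pos 10,14 vel 4,-4 -> gap=4, closing at 8/unit, collide at t=1/2
Pair (2,3): pos 14,19 vel -4,3 -> not approaching (rel speed -7 <= 0)
Earliest collision: t=1/2 between 1 and 2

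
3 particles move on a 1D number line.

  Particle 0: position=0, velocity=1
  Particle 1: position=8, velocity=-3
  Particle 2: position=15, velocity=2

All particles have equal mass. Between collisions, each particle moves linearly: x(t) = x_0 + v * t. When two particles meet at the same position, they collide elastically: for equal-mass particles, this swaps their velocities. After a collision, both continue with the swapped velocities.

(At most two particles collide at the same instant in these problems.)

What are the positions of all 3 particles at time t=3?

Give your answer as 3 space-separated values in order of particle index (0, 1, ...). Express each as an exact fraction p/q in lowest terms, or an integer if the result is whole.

Collision at t=2: particles 0 and 1 swap velocities; positions: p0=2 p1=2 p2=19; velocities now: v0=-3 v1=1 v2=2
Advance to t=3 (no further collisions before then); velocities: v0=-3 v1=1 v2=2; positions = -1 3 21

Answer: -1 3 21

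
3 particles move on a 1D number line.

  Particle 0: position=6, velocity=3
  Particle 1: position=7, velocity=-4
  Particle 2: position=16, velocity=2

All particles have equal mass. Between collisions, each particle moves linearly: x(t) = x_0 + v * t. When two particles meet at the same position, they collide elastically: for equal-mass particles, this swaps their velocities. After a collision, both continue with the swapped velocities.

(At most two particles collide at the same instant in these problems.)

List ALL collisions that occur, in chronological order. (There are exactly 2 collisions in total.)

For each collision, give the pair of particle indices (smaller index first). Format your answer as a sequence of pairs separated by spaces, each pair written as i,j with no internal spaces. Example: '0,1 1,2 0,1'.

Answer: 0,1 1,2

Derivation:
Collision at t=1/7: particles 0 and 1 swap velocities; positions: p0=45/7 p1=45/7 p2=114/7; velocities now: v0=-4 v1=3 v2=2
Collision at t=10: particles 1 and 2 swap velocities; positions: p0=-33 p1=36 p2=36; velocities now: v0=-4 v1=2 v2=3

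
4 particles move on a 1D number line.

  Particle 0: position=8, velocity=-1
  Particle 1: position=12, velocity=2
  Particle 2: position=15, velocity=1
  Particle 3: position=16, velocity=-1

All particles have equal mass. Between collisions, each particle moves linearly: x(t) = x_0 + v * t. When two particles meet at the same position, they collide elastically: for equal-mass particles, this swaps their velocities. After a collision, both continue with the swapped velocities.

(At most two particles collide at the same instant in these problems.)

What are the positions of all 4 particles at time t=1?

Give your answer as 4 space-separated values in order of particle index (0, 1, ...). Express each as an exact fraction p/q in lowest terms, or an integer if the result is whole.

Collision at t=1/2: particles 2 and 3 swap velocities; positions: p0=15/2 p1=13 p2=31/2 p3=31/2; velocities now: v0=-1 v1=2 v2=-1 v3=1
Advance to t=1 (no further collisions before then); velocities: v0=-1 v1=2 v2=-1 v3=1; positions = 7 14 15 16

Answer: 7 14 15 16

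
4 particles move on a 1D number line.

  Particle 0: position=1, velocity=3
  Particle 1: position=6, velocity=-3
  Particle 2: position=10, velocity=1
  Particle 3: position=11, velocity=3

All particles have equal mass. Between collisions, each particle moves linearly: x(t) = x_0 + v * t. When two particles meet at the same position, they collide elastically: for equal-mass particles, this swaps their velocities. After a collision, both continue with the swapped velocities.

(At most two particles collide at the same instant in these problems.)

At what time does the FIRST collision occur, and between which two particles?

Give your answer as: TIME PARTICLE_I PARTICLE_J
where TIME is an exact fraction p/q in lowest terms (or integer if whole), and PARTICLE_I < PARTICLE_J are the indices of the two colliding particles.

Answer: 5/6 0 1

Derivation:
Pair (0,1): pos 1,6 vel 3,-3 -> gap=5, closing at 6/unit, collide at t=5/6
Pair (1,2): pos 6,10 vel -3,1 -> not approaching (rel speed -4 <= 0)
Pair (2,3): pos 10,11 vel 1,3 -> not approaching (rel speed -2 <= 0)
Earliest collision: t=5/6 between 0 and 1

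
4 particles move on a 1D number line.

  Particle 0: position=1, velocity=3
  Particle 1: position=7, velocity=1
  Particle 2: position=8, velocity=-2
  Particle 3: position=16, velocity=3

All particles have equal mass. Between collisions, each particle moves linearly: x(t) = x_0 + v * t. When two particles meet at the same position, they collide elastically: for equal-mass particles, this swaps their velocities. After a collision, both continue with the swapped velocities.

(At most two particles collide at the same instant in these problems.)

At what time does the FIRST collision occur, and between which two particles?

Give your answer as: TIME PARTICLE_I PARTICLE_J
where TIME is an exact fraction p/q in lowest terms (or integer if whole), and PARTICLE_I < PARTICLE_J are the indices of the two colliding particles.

Answer: 1/3 1 2

Derivation:
Pair (0,1): pos 1,7 vel 3,1 -> gap=6, closing at 2/unit, collide at t=3
Pair (1,2): pos 7,8 vel 1,-2 -> gap=1, closing at 3/unit, collide at t=1/3
Pair (2,3): pos 8,16 vel -2,3 -> not approaching (rel speed -5 <= 0)
Earliest collision: t=1/3 between 1 and 2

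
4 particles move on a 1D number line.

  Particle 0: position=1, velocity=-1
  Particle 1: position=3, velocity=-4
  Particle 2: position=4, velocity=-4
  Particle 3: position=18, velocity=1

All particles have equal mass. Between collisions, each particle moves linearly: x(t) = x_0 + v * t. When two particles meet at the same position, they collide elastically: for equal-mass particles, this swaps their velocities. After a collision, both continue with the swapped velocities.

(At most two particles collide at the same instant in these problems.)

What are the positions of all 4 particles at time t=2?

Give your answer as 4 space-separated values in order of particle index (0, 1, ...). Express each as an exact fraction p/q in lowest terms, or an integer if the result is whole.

Collision at t=2/3: particles 0 and 1 swap velocities; positions: p0=1/3 p1=1/3 p2=4/3 p3=56/3; velocities now: v0=-4 v1=-1 v2=-4 v3=1
Collision at t=1: particles 1 and 2 swap velocities; positions: p0=-1 p1=0 p2=0 p3=19; velocities now: v0=-4 v1=-4 v2=-1 v3=1
Advance to t=2 (no further collisions before then); velocities: v0=-4 v1=-4 v2=-1 v3=1; positions = -5 -4 -1 20

Answer: -5 -4 -1 20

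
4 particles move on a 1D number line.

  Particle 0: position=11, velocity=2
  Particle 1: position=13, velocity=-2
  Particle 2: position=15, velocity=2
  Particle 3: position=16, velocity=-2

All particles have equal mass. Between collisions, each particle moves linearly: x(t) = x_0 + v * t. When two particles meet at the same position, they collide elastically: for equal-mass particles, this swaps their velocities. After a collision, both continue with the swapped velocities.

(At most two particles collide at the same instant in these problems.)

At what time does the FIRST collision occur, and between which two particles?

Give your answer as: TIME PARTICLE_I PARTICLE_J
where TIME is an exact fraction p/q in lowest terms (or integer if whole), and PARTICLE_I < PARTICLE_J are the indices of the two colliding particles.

Answer: 1/4 2 3

Derivation:
Pair (0,1): pos 11,13 vel 2,-2 -> gap=2, closing at 4/unit, collide at t=1/2
Pair (1,2): pos 13,15 vel -2,2 -> not approaching (rel speed -4 <= 0)
Pair (2,3): pos 15,16 vel 2,-2 -> gap=1, closing at 4/unit, collide at t=1/4
Earliest collision: t=1/4 between 2 and 3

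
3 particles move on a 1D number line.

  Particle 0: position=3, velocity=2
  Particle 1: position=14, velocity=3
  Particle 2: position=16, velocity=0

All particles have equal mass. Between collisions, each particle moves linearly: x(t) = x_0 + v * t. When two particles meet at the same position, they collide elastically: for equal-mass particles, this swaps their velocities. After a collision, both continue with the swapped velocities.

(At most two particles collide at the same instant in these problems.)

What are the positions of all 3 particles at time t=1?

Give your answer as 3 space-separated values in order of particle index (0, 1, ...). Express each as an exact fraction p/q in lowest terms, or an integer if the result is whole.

Answer: 5 16 17

Derivation:
Collision at t=2/3: particles 1 and 2 swap velocities; positions: p0=13/3 p1=16 p2=16; velocities now: v0=2 v1=0 v2=3
Advance to t=1 (no further collisions before then); velocities: v0=2 v1=0 v2=3; positions = 5 16 17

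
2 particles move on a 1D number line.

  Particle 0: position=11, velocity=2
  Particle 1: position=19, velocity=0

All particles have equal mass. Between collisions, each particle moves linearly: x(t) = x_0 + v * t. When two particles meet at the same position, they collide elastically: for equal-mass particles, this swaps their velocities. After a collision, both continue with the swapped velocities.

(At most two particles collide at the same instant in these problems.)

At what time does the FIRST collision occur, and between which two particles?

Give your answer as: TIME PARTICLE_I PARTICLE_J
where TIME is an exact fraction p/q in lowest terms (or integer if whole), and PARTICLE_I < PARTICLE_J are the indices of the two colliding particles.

Answer: 4 0 1

Derivation:
Pair (0,1): pos 11,19 vel 2,0 -> gap=8, closing at 2/unit, collide at t=4
Earliest collision: t=4 between 0 and 1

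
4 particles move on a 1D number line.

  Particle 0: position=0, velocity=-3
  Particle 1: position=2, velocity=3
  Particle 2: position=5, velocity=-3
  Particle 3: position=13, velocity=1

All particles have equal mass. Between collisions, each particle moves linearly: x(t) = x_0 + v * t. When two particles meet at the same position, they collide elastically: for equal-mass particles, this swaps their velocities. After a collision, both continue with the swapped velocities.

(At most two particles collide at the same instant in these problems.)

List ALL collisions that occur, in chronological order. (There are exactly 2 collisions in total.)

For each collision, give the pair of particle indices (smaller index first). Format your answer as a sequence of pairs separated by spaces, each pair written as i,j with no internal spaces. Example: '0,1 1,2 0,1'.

Answer: 1,2 2,3

Derivation:
Collision at t=1/2: particles 1 and 2 swap velocities; positions: p0=-3/2 p1=7/2 p2=7/2 p3=27/2; velocities now: v0=-3 v1=-3 v2=3 v3=1
Collision at t=11/2: particles 2 and 3 swap velocities; positions: p0=-33/2 p1=-23/2 p2=37/2 p3=37/2; velocities now: v0=-3 v1=-3 v2=1 v3=3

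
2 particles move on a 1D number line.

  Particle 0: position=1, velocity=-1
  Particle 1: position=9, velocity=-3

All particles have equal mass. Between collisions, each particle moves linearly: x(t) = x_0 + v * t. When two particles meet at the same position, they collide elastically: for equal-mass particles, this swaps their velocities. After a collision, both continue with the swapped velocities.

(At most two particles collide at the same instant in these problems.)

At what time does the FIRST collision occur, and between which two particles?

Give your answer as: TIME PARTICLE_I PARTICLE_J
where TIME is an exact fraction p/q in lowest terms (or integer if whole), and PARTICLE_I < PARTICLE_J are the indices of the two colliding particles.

Answer: 4 0 1

Derivation:
Pair (0,1): pos 1,9 vel -1,-3 -> gap=8, closing at 2/unit, collide at t=4
Earliest collision: t=4 between 0 and 1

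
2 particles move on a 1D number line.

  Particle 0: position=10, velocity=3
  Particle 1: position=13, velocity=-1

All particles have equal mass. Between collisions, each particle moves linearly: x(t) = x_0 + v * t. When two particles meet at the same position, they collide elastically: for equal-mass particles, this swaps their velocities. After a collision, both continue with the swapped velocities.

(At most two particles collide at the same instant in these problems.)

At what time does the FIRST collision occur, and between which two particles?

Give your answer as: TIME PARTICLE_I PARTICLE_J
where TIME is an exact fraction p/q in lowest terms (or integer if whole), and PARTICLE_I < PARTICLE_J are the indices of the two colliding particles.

Answer: 3/4 0 1

Derivation:
Pair (0,1): pos 10,13 vel 3,-1 -> gap=3, closing at 4/unit, collide at t=3/4
Earliest collision: t=3/4 between 0 and 1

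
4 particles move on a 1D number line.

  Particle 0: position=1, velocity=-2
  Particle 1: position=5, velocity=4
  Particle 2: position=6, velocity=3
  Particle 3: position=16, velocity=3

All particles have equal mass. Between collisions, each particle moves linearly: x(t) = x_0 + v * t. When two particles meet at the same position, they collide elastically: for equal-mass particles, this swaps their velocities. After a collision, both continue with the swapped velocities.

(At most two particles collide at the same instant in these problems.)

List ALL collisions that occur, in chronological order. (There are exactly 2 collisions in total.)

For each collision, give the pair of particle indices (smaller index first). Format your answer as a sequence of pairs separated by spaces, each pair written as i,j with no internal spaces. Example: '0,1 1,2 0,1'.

Answer: 1,2 2,3

Derivation:
Collision at t=1: particles 1 and 2 swap velocities; positions: p0=-1 p1=9 p2=9 p3=19; velocities now: v0=-2 v1=3 v2=4 v3=3
Collision at t=11: particles 2 and 3 swap velocities; positions: p0=-21 p1=39 p2=49 p3=49; velocities now: v0=-2 v1=3 v2=3 v3=4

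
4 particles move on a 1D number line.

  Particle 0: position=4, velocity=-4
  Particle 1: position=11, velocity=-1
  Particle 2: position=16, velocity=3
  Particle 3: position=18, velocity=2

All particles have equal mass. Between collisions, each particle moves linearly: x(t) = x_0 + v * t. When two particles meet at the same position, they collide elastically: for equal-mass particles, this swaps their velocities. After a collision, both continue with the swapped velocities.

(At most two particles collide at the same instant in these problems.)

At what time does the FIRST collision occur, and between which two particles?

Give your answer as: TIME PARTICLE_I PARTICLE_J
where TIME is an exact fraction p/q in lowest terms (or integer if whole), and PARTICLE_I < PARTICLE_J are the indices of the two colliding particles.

Answer: 2 2 3

Derivation:
Pair (0,1): pos 4,11 vel -4,-1 -> not approaching (rel speed -3 <= 0)
Pair (1,2): pos 11,16 vel -1,3 -> not approaching (rel speed -4 <= 0)
Pair (2,3): pos 16,18 vel 3,2 -> gap=2, closing at 1/unit, collide at t=2
Earliest collision: t=2 between 2 and 3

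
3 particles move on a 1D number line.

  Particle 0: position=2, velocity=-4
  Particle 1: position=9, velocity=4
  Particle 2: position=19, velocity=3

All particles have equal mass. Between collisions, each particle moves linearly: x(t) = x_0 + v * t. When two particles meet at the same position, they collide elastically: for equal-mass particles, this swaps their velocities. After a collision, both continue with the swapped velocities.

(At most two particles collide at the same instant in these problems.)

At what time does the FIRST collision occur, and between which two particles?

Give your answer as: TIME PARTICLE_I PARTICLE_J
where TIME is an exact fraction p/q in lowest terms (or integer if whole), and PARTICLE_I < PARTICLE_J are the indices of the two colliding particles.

Answer: 10 1 2

Derivation:
Pair (0,1): pos 2,9 vel -4,4 -> not approaching (rel speed -8 <= 0)
Pair (1,2): pos 9,19 vel 4,3 -> gap=10, closing at 1/unit, collide at t=10
Earliest collision: t=10 between 1 and 2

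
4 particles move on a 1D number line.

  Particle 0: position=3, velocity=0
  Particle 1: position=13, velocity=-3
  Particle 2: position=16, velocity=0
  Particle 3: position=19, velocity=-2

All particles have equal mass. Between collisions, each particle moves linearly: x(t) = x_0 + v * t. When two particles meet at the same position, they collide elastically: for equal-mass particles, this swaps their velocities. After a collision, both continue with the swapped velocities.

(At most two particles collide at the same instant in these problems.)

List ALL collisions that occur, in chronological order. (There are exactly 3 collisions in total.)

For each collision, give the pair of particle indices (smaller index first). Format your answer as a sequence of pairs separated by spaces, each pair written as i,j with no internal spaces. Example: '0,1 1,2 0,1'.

Answer: 2,3 0,1 1,2

Derivation:
Collision at t=3/2: particles 2 and 3 swap velocities; positions: p0=3 p1=17/2 p2=16 p3=16; velocities now: v0=0 v1=-3 v2=-2 v3=0
Collision at t=10/3: particles 0 and 1 swap velocities; positions: p0=3 p1=3 p2=37/3 p3=16; velocities now: v0=-3 v1=0 v2=-2 v3=0
Collision at t=8: particles 1 and 2 swap velocities; positions: p0=-11 p1=3 p2=3 p3=16; velocities now: v0=-3 v1=-2 v2=0 v3=0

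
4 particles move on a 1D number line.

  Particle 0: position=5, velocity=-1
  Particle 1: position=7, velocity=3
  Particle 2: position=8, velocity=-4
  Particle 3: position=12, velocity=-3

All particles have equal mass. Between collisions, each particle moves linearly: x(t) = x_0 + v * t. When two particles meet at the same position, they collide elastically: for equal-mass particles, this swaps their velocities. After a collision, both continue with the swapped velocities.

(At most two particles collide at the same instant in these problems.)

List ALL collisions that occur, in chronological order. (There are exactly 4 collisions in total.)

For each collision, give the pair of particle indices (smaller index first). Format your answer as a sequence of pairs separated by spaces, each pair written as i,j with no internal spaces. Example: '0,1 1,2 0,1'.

Collision at t=1/7: particles 1 and 2 swap velocities; positions: p0=34/7 p1=52/7 p2=52/7 p3=81/7; velocities now: v0=-1 v1=-4 v2=3 v3=-3
Collision at t=5/6: particles 2 and 3 swap velocities; positions: p0=25/6 p1=14/3 p2=19/2 p3=19/2; velocities now: v0=-1 v1=-4 v2=-3 v3=3
Collision at t=1: particles 0 and 1 swap velocities; positions: p0=4 p1=4 p2=9 p3=10; velocities now: v0=-4 v1=-1 v2=-3 v3=3
Collision at t=7/2: particles 1 and 2 swap velocities; positions: p0=-6 p1=3/2 p2=3/2 p3=35/2; velocities now: v0=-4 v1=-3 v2=-1 v3=3

Answer: 1,2 2,3 0,1 1,2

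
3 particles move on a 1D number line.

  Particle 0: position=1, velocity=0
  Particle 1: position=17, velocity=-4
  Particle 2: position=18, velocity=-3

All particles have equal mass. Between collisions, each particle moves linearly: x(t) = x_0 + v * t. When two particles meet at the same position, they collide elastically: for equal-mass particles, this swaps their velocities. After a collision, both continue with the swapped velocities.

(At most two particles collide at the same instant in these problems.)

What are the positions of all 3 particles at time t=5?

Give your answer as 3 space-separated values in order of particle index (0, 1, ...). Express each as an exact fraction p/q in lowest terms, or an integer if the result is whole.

Collision at t=4: particles 0 and 1 swap velocities; positions: p0=1 p1=1 p2=6; velocities now: v0=-4 v1=0 v2=-3
Advance to t=5 (no further collisions before then); velocities: v0=-4 v1=0 v2=-3; positions = -3 1 3

Answer: -3 1 3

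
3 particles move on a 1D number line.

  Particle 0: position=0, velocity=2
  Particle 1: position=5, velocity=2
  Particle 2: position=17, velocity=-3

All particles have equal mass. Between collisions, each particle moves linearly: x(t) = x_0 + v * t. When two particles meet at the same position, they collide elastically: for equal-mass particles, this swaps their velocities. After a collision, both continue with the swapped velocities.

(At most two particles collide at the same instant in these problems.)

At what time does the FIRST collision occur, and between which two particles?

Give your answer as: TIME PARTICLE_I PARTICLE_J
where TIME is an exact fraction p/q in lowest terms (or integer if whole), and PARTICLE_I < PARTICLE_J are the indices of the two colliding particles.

Answer: 12/5 1 2

Derivation:
Pair (0,1): pos 0,5 vel 2,2 -> not approaching (rel speed 0 <= 0)
Pair (1,2): pos 5,17 vel 2,-3 -> gap=12, closing at 5/unit, collide at t=12/5
Earliest collision: t=12/5 between 1 and 2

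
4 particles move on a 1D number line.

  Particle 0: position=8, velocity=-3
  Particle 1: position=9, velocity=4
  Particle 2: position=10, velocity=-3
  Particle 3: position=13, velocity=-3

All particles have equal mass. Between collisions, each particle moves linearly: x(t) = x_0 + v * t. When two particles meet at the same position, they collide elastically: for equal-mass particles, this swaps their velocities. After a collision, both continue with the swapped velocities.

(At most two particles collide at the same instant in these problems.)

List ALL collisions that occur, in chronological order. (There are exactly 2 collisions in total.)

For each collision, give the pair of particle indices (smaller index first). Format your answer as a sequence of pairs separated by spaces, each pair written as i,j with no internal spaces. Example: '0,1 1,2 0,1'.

Answer: 1,2 2,3

Derivation:
Collision at t=1/7: particles 1 and 2 swap velocities; positions: p0=53/7 p1=67/7 p2=67/7 p3=88/7; velocities now: v0=-3 v1=-3 v2=4 v3=-3
Collision at t=4/7: particles 2 and 3 swap velocities; positions: p0=44/7 p1=58/7 p2=79/7 p3=79/7; velocities now: v0=-3 v1=-3 v2=-3 v3=4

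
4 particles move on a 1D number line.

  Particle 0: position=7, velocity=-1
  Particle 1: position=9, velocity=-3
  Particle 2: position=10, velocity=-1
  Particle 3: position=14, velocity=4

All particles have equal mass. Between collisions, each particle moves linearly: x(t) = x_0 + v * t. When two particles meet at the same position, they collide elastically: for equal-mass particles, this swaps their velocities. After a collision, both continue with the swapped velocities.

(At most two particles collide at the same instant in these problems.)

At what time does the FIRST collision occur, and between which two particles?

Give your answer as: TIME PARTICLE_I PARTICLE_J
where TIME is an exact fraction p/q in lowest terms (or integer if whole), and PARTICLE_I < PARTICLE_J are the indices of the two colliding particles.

Pair (0,1): pos 7,9 vel -1,-3 -> gap=2, closing at 2/unit, collide at t=1
Pair (1,2): pos 9,10 vel -3,-1 -> not approaching (rel speed -2 <= 0)
Pair (2,3): pos 10,14 vel -1,4 -> not approaching (rel speed -5 <= 0)
Earliest collision: t=1 between 0 and 1

Answer: 1 0 1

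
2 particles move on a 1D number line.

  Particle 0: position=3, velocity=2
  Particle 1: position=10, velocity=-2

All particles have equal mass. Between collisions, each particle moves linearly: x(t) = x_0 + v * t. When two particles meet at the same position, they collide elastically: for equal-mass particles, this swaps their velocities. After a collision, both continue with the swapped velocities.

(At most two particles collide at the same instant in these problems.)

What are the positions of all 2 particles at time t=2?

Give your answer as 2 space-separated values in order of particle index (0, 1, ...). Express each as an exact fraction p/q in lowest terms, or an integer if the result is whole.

Collision at t=7/4: particles 0 and 1 swap velocities; positions: p0=13/2 p1=13/2; velocities now: v0=-2 v1=2
Advance to t=2 (no further collisions before then); velocities: v0=-2 v1=2; positions = 6 7

Answer: 6 7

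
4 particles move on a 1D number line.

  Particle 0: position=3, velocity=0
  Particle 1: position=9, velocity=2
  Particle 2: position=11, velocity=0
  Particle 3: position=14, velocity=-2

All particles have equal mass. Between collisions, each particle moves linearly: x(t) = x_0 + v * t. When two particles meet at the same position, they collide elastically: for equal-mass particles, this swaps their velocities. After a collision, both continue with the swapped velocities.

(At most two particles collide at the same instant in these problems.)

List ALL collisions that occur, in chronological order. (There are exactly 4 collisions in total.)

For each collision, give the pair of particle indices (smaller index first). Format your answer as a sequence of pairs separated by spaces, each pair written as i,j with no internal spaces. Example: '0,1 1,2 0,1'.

Answer: 1,2 2,3 1,2 0,1

Derivation:
Collision at t=1: particles 1 and 2 swap velocities; positions: p0=3 p1=11 p2=11 p3=12; velocities now: v0=0 v1=0 v2=2 v3=-2
Collision at t=5/4: particles 2 and 3 swap velocities; positions: p0=3 p1=11 p2=23/2 p3=23/2; velocities now: v0=0 v1=0 v2=-2 v3=2
Collision at t=3/2: particles 1 and 2 swap velocities; positions: p0=3 p1=11 p2=11 p3=12; velocities now: v0=0 v1=-2 v2=0 v3=2
Collision at t=11/2: particles 0 and 1 swap velocities; positions: p0=3 p1=3 p2=11 p3=20; velocities now: v0=-2 v1=0 v2=0 v3=2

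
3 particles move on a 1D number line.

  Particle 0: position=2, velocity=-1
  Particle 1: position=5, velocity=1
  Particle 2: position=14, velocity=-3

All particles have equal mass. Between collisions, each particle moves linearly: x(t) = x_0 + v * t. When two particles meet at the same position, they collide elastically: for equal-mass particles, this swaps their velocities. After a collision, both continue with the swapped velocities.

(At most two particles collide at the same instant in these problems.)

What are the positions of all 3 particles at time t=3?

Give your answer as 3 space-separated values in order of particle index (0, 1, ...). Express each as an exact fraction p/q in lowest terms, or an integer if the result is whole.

Answer: -1 5 8

Derivation:
Collision at t=9/4: particles 1 and 2 swap velocities; positions: p0=-1/4 p1=29/4 p2=29/4; velocities now: v0=-1 v1=-3 v2=1
Advance to t=3 (no further collisions before then); velocities: v0=-1 v1=-3 v2=1; positions = -1 5 8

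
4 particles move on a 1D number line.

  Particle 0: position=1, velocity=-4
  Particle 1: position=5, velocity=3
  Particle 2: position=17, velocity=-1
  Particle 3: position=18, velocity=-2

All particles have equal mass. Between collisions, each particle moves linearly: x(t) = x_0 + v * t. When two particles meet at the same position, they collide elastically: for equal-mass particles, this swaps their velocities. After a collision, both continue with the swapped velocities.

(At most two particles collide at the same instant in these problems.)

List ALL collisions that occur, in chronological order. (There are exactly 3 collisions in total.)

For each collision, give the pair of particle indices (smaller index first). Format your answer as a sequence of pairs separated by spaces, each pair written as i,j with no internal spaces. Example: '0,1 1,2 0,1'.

Collision at t=1: particles 2 and 3 swap velocities; positions: p0=-3 p1=8 p2=16 p3=16; velocities now: v0=-4 v1=3 v2=-2 v3=-1
Collision at t=13/5: particles 1 and 2 swap velocities; positions: p0=-47/5 p1=64/5 p2=64/5 p3=72/5; velocities now: v0=-4 v1=-2 v2=3 v3=-1
Collision at t=3: particles 2 and 3 swap velocities; positions: p0=-11 p1=12 p2=14 p3=14; velocities now: v0=-4 v1=-2 v2=-1 v3=3

Answer: 2,3 1,2 2,3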